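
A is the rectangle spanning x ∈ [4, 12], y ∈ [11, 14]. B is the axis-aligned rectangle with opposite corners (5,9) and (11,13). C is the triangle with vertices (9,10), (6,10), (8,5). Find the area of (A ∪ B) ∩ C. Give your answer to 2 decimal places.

The region (A ∪ B) ∩ C is the polygon with vertices (6.4,9), (6,10), (9,10), (8.8,9).
By the shoelace formula its area is 2.70.

2.70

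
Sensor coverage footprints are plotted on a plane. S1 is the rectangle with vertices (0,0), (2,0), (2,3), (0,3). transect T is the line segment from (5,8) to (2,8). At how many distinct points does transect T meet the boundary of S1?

The segment lies entirely outside S1 and never meets its boundary.

0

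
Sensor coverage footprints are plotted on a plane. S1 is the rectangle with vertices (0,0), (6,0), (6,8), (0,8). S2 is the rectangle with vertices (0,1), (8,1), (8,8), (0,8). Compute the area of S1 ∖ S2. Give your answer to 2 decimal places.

6.00

|S1∩S2|: x∈[0,6], y∈[1,8] → 6·7 = 42.
|S1| = 48.
|S1 ∖ S2| = |S1| − |S1∩S2| = 48 − 42 = 6.00.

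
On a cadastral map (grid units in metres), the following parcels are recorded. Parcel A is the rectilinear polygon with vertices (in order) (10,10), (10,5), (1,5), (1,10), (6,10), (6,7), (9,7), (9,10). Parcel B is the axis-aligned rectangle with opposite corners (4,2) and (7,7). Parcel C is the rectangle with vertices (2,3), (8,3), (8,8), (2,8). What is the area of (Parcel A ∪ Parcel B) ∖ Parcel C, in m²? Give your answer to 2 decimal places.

23.00

|Parcel A ∪ Parcel B| = 45.
|(Parcel A ∪ Parcel B) ∩ Parcel C| = 22.
|(Parcel A ∪ Parcel B) ∖ Parcel C| = 45 − 22 = 23.00.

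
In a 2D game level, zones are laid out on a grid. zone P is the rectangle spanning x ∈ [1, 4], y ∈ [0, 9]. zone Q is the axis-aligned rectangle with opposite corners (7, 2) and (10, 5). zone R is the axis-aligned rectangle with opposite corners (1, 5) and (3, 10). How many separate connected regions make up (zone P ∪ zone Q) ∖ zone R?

(zone P ∪ zone Q) ∖ zone R splits into 2 disjoint pieces (area 19, area 9).

2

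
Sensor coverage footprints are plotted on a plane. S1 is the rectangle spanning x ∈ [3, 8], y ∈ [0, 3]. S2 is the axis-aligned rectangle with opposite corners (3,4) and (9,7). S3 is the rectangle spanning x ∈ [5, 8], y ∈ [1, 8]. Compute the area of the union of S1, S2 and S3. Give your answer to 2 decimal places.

39.00

By inclusion–exclusion:
Individual areas: |S1| = 15, |S2| = 18, |S3| = 21.
|S1∩S2| = 0 (no overlap).
|S1∩S3|: x∈[5,8], y∈[1,3] → 3·2 = 6.
|S2∩S3|: x∈[5,8], y∈[4,7] → 3·3 = 9.
|S1∩S2∩S3| = 0.
|S1 ∪ S2 ∪ S3| = 54 − 15 + 0 = 39.00.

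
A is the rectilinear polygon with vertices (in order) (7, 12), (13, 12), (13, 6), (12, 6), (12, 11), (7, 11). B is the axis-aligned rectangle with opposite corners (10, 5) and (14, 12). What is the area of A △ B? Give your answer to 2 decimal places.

23.00

|A| = 11, |B| = 28, |A∩B| = 8.
|A △ B| = |A| + |B| − 2·|A∩B| = 11 + 28 − 16 = 23.00.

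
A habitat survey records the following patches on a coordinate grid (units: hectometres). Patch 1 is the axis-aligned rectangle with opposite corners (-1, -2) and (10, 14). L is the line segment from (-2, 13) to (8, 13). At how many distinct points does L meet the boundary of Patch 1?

The segment meets the boundary at (-1,13).

1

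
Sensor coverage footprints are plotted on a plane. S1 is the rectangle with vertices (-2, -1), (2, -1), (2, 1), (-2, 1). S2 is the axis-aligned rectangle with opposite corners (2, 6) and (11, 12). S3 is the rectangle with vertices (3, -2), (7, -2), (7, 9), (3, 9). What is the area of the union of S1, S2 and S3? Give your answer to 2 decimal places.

By inclusion–exclusion:
Individual areas: |S1| = 8, |S2| = 54, |S3| = 44.
|S1∩S2| = 0 (no overlap).
|S1∩S3| = 0 (no overlap).
|S2∩S3|: x∈[3,7], y∈[6,9] → 4·3 = 12.
|S1∩S2∩S3| = 0.
|S1 ∪ S2 ∪ S3| = 106 − 12 + 0 = 94.00.

94.00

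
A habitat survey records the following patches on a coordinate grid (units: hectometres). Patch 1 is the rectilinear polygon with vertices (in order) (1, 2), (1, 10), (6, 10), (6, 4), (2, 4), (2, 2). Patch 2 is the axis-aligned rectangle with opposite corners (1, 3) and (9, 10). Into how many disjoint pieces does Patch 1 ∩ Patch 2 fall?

Patch 1 ∩ Patch 2 is a single connected region.

1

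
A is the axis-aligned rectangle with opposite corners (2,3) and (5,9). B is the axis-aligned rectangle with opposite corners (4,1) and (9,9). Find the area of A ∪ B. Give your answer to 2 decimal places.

52.00

By inclusion–exclusion:
Individual areas: |A| = 18, |B| = 40.
|A∩B|: x∈[4,5], y∈[3,9] → 1·6 = 6.
|A ∪ B| = 58 − 6 = 52.00.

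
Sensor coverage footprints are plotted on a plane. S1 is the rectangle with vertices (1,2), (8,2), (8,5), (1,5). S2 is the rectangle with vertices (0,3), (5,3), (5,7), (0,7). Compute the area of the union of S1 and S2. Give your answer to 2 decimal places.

33.00

By inclusion–exclusion:
Individual areas: |S1| = 21, |S2| = 20.
|S1∩S2|: x∈[1,5], y∈[3,5] → 4·2 = 8.
|S1 ∪ S2| = 41 − 8 = 33.00.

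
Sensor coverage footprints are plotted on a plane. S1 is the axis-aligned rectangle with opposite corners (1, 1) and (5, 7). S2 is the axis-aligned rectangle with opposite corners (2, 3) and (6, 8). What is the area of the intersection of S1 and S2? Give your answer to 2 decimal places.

|S1∩S2|: x∈[2,5], y∈[3,7] → 3·4 = 12.

12.00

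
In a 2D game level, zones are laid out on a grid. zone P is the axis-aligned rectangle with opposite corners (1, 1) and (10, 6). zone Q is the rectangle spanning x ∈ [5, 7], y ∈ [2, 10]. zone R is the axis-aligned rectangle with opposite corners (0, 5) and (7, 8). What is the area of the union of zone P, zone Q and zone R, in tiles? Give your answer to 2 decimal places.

By inclusion–exclusion:
Individual areas: |zone P| = 45, |zone Q| = 16, |zone R| = 21.
|zone P∩zone Q|: x∈[5,7], y∈[2,6] → 2·4 = 8.
|zone P∩zone R|: x∈[1,7], y∈[5,6] → 6·1 = 6.
|zone Q∩zone R|: x∈[5,7], y∈[5,8] → 2·3 = 6.
|zone P∩zone Q∩zone R| = 2.
|zone P ∪ zone Q ∪ zone R| = 82 − 20 + 2 = 64.00.

64.00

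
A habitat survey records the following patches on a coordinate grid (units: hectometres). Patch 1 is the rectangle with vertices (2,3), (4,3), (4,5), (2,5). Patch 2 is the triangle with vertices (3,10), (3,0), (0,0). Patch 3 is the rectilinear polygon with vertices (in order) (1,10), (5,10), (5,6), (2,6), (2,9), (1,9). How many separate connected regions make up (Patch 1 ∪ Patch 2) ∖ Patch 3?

1

(Patch 1 ∪ Patch 2) ∖ Patch 3 is a single connected region.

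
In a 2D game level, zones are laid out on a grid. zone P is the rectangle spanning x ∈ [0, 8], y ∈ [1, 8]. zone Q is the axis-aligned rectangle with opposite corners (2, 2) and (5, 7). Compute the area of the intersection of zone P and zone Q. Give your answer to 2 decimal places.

|zone P∩zone Q|: x∈[2,5], y∈[2,7] → 3·5 = 15.

15.00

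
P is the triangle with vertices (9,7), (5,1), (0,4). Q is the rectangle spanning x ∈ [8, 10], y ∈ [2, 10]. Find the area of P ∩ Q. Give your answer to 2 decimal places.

0.58

The intersection is the polygon with vertices (8,5.5), (8,6.667), (9,7).
By the shoelace formula its area is 0.58.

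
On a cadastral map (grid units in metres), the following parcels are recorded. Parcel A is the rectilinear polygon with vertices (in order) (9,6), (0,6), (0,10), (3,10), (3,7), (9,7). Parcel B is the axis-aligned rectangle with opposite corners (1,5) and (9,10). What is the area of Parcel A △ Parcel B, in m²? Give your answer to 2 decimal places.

|Parcel A| = 18, |Parcel B| = 40, |Parcel A∩Parcel B| = 14.
|Parcel A △ Parcel B| = |Parcel A| + |Parcel B| − 2·|Parcel A∩Parcel B| = 18 + 40 − 28 = 30.00.

30.00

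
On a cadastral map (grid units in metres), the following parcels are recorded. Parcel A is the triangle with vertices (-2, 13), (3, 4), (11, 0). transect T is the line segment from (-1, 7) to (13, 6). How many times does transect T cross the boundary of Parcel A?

2

The segment meets the boundary at (4.385,6.615), (1.43,6.826).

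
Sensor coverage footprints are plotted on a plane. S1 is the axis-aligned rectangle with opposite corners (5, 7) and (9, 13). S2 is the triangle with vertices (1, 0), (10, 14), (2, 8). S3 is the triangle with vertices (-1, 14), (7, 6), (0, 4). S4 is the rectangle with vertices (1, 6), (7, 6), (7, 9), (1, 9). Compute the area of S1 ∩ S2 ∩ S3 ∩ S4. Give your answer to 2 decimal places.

0.42

The intersection is the polygon with vertices (5,7), (5,8), (5.696,7.304), (5.5,7).
By the shoelace formula its area is 0.42.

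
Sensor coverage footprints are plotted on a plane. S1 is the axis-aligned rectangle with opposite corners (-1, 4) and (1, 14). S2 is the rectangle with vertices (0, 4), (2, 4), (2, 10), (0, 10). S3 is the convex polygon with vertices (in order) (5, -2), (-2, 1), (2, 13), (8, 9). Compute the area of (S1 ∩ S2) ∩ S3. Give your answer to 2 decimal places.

4.50

The region (S1 ∩ S2) ∩ S3 is the polygon with vertices (0,4), (0,7), (1,10), (1,4).
By the shoelace formula its area is 4.50.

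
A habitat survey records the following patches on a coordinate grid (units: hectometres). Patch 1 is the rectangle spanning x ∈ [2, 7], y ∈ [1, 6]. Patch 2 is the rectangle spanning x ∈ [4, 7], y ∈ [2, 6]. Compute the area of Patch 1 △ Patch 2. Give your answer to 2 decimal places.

13.00

|Patch 1∩Patch 2|: x∈[4,7], y∈[2,6] → 3·4 = 12.
|Patch 1 △ Patch 2| = |Patch 1| + |Patch 2| − 2·|Patch 1∩Patch 2| = 25 + 12 − 24 = 13.00.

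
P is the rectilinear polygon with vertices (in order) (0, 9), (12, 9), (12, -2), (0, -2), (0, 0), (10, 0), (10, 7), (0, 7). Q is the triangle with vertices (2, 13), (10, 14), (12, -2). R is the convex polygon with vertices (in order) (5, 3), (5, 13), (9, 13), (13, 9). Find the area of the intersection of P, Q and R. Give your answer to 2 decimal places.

The intersection is the polygon with vertices (10.829,7.371), (10,6.75), (10,7), (6,7), (5,8.5), (5,9), (10.625,9).
By the shoelace formula its area is 10.69.

10.69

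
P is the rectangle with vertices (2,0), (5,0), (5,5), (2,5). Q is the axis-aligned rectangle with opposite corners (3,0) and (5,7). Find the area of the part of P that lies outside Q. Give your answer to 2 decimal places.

|P∩Q|: x∈[3,5], y∈[0,5] → 2·5 = 10.
|P| = 15.
|P ∖ Q| = |P| − |P∩Q| = 15 − 10 = 5.00.

5.00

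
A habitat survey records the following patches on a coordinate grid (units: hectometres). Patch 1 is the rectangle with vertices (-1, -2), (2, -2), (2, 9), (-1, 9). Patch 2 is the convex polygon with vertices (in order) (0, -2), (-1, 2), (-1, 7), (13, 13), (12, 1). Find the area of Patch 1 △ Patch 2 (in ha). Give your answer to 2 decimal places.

119.14

|Patch 1| = 33, |Patch 2| = 139, |Patch 1∩Patch 2| = 26.4286.
|Patch 1 △ Patch 2| = |Patch 1| + |Patch 2| − 2·|Patch 1∩Patch 2| = 33 + 139 − 52.8571 = 119.14.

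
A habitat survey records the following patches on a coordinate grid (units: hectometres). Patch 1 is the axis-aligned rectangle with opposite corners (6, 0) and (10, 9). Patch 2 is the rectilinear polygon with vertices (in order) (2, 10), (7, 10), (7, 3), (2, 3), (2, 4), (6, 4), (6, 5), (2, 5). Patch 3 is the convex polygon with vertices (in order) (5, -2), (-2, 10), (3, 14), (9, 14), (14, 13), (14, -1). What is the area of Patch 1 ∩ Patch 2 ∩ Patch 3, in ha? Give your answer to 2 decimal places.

6.00

The intersection is the polygon with vertices (7,9), (7,3), (6,3), (6,4), (6,5), (6,9).
By the shoelace formula its area is 6.00.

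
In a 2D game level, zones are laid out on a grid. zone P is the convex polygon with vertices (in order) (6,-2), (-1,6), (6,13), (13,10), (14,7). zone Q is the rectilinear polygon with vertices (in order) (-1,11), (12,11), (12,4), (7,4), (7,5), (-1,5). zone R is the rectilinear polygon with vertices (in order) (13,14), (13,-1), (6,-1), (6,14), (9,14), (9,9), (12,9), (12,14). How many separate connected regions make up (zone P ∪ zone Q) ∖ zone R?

(zone P ∪ zone Q) ∖ zone R splits into 3 disjoint pieces (area 65.8819, area 6.5952, area 2.0625).

3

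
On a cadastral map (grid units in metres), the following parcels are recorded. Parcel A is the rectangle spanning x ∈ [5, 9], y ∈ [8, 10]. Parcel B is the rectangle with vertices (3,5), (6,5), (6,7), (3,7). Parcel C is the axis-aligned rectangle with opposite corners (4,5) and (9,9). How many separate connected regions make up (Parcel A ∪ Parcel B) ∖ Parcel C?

(Parcel A ∪ Parcel B) ∖ Parcel C splits into 2 disjoint pieces (area 4, area 2).

2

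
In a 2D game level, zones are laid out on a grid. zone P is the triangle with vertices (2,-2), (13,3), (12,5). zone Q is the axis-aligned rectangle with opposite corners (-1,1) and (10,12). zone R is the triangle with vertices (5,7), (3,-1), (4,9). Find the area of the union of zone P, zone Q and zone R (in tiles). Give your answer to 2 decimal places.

By inclusion–exclusion:
Individual areas: |zone P| = 13.5, |zone Q| = 121, |zone R| = 6.
|zone P∩zone Q| = 4.3831.
|zone P∩zone R| = 0.
|zone Q∩zone R| = 5.7.
|zone P∩zone Q∩zone R| = 0.
|zone P ∪ zone Q ∪ zone R| = 140.5 − 10.0831 + 0 = 130.42.

130.42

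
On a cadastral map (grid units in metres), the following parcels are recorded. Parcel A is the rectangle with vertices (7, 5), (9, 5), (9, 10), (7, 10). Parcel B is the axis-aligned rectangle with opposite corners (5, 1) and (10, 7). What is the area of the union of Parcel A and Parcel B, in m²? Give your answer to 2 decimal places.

By inclusion–exclusion:
Individual areas: |Parcel A| = 10, |Parcel B| = 30.
|Parcel A∩Parcel B|: x∈[7,9], y∈[5,7] → 2·2 = 4.
|Parcel A ∪ Parcel B| = 40 − 4 = 36.00.

36.00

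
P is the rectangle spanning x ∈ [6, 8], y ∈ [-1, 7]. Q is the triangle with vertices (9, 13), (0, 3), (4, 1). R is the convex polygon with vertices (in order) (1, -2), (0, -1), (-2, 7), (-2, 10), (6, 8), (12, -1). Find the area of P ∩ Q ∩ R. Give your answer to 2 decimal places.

0.30

The intersection is the polygon with vertices (6.5,7), (6,5.8), (6,7).
By the shoelace formula its area is 0.30.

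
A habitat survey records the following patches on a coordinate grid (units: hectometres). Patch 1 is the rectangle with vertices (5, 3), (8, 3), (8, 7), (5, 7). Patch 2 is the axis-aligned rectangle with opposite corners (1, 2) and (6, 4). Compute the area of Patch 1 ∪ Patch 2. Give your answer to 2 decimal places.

21.00

By inclusion–exclusion:
Individual areas: |Patch 1| = 12, |Patch 2| = 10.
|Patch 1∩Patch 2|: x∈[5,6], y∈[3,4] → 1·1 = 1.
|Patch 1 ∪ Patch 2| = 22 − 1 = 21.00.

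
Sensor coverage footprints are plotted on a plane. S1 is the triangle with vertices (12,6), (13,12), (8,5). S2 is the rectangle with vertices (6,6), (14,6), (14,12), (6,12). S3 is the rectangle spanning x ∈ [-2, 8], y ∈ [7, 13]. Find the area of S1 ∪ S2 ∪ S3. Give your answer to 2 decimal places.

99.64

By inclusion–exclusion:
Individual areas: |S1| = 11.5, |S2| = 48, |S3| = 60.
|S1∩S2| = 9.8571.
|S1∩S3| = 0.
|S2∩S3|: x∈[6,8], y∈[7,12] → 2·5 = 10.
|S1∩S2∩S3| = 0.
|S1 ∪ S2 ∪ S3| = 119.5 − 19.8571 + 0 = 99.64.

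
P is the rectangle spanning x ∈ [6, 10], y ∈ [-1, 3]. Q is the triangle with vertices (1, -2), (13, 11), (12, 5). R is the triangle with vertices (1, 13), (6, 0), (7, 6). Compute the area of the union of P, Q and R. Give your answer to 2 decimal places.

By inclusion–exclusion:
Individual areas: |P| = 16, |Q| = 29.5, |R| = 21.5.
|P∩Q| = 2.5974.
|P∩R| = 0.75.
|Q∩R| = 2.4258.
|P∩Q∩R| = 0.6198.
|P ∪ Q ∪ R| = 67 − 5.7732 + 0.6198 = 61.85.

61.85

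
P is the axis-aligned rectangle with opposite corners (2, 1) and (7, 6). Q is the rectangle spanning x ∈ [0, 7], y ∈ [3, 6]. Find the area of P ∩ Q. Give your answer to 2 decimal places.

15.00

|P∩Q|: x∈[2,7], y∈[3,6] → 5·3 = 15.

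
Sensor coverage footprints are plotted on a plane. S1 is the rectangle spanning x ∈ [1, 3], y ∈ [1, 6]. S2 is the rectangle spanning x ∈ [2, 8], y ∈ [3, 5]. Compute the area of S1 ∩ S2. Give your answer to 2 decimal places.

|S1∩S2|: x∈[2,3], y∈[3,5] → 1·2 = 2.

2.00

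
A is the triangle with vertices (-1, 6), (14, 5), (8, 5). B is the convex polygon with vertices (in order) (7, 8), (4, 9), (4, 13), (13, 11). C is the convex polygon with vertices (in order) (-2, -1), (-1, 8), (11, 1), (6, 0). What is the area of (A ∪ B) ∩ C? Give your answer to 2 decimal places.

The region (A ∪ B) ∩ C is the polygon with vertices (2.871,5.742), (3.235,5.529), (-1,6).
By the shoelace formula its area is 0.36.

0.36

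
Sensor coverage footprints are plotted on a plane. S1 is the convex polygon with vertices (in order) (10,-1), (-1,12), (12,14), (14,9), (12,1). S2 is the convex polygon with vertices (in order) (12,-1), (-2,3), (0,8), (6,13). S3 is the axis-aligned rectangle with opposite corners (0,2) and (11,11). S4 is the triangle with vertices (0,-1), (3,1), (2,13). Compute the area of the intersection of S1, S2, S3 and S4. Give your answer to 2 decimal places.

0.88

The intersection is the polygon with vertices (1.444,9.111), (1.46,9.216), (2.26,9.883), (2.42,7.958).
By the shoelace formula its area is 0.88.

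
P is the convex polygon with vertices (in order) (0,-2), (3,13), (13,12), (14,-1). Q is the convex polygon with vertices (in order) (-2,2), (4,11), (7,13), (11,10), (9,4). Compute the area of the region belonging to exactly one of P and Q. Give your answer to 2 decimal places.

|P| = 168, |Q| = 74, |P∩Q| = 66.1122.
|P △ Q| = |P| + |Q| − 2·|P∩Q| = 168 + 74 − 132.2244 = 109.78.

109.78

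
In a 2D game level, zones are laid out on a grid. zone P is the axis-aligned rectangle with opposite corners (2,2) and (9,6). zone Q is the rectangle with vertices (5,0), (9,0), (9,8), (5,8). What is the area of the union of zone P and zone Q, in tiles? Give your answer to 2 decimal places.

By inclusion–exclusion:
Individual areas: |zone P| = 28, |zone Q| = 32.
|zone P∩zone Q|: x∈[5,9], y∈[2,6] → 4·4 = 16.
|zone P ∪ zone Q| = 60 − 16 = 44.00.

44.00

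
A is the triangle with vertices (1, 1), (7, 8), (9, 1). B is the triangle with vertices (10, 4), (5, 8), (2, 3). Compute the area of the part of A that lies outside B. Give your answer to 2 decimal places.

17.30

|A| = 28, |A∩B| = 10.7027.
|A ∖ B| = |A| − |A∩B| = 28 − 10.7027 = 17.30.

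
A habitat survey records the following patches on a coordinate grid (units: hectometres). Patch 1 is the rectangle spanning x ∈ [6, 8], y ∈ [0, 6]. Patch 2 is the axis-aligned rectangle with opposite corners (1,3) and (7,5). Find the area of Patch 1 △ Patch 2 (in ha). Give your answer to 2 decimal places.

20.00

|Patch 1∩Patch 2|: x∈[6,7], y∈[3,5] → 1·2 = 2.
|Patch 1 △ Patch 2| = |Patch 1| + |Patch 2| − 2·|Patch 1∩Patch 2| = 12 + 12 − 4 = 20.00.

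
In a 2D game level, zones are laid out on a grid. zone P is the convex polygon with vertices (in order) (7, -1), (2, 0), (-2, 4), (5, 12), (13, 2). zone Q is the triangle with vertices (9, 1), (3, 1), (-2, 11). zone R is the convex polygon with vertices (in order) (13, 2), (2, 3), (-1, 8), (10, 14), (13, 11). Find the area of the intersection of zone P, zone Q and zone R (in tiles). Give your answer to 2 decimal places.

The intersection is the polygon with vertices (7.333,2.515), (2,3), (0.227,6.545), (1.411,7.899).
By the shoelace formula its area is 16.22.

16.22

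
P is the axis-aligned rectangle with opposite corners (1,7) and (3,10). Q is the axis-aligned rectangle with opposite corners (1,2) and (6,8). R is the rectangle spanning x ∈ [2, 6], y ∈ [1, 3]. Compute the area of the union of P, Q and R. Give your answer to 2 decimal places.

38.00

By inclusion–exclusion:
Individual areas: |P| = 6, |Q| = 30, |R| = 8.
|P∩Q|: x∈[1,3], y∈[7,8] → 2·1 = 2.
|P∩R| = 0 (no overlap).
|Q∩R|: x∈[2,6], y∈[2,3] → 4·1 = 4.
|P∩Q∩R| = 0.
|P ∪ Q ∪ R| = 44 − 6 + 0 = 38.00.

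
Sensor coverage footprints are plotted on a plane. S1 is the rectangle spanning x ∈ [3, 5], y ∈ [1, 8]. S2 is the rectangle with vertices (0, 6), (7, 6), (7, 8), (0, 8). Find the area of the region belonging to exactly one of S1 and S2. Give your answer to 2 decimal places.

|S1∩S2|: x∈[3,5], y∈[6,8] → 2·2 = 4.
|S1 △ S2| = |S1| + |S2| − 2·|S1∩S2| = 14 + 14 − 8 = 20.00.

20.00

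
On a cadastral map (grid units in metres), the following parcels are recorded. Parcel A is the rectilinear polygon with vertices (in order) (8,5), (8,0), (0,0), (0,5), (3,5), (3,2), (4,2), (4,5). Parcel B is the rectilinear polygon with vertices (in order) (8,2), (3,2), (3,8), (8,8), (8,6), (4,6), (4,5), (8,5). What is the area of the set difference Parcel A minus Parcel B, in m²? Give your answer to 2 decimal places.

|Parcel A| = 37, |Parcel A∩Parcel B| = 12.
|Parcel A ∖ Parcel B| = |Parcel A| − |Parcel A∩Parcel B| = 37 − 12 = 25.00.

25.00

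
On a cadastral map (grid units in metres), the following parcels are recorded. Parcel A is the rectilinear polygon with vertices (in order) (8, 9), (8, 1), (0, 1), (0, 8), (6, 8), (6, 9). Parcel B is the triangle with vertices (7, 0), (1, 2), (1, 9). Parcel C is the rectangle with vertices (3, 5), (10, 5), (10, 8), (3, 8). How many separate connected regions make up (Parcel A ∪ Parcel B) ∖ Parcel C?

(Parcel A ∪ Parcel B) ∖ Parcel C splits into 2 disjoint pieces (area 42.5, area 2).

2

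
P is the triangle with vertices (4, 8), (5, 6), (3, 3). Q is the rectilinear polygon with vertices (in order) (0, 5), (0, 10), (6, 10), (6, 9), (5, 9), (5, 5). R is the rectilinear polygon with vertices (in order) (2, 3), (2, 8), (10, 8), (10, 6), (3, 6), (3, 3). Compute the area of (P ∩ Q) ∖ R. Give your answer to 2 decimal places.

|P ∩ Q| = 2.5667.
|(P ∩ Q) ∩ R| = 1.4.
|(P ∩ Q) ∖ R| = 2.5667 − 1.4 = 1.17.

1.17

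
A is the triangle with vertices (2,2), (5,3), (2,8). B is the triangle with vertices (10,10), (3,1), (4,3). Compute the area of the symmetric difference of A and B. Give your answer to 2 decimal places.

10.65

|A| = 9, |B| = 2.5, |A∩B| = 0.427.
|A △ B| = |A| + |B| − 2·|A∩B| = 9 + 2.5 − 0.854 = 10.65.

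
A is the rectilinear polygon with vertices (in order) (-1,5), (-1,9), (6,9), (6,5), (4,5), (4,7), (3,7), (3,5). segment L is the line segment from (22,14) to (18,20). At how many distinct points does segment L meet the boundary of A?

0

The segment lies entirely outside A and never meets its boundary.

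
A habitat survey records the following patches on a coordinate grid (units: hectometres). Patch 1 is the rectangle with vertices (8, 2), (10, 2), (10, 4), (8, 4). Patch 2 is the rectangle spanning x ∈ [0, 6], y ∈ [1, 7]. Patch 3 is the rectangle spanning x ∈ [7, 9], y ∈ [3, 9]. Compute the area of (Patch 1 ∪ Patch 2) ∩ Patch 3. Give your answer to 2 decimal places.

The region (Patch 1 ∪ Patch 2) ∩ Patch 3 is the polygon with vertices (8,4), (9,4), (9,3), (8,3).
By the shoelace formula its area is 1.00.

1.00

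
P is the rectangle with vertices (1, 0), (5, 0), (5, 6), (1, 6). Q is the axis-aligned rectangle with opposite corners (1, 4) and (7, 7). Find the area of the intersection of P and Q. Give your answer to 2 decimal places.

8.00

|P∩Q|: x∈[1,5], y∈[4,6] → 4·2 = 8.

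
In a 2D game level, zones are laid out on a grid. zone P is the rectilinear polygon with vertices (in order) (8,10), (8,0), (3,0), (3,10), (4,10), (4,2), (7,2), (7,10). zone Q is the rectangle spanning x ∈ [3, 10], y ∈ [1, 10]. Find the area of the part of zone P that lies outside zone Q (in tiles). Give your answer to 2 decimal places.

5.00

|zone P| = 26, |zone P∩zone Q| = 21.
|zone P ∖ zone Q| = |zone P| − |zone P∩zone Q| = 26 − 21 = 5.00.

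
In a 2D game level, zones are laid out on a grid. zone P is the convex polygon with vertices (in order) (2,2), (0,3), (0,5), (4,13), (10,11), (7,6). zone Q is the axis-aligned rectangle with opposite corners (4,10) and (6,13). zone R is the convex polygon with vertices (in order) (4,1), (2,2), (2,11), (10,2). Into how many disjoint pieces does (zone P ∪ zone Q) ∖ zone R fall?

2

(zone P ∪ zone Q) ∖ zone R splits into 2 disjoint pieces (area 9, area 28.7677).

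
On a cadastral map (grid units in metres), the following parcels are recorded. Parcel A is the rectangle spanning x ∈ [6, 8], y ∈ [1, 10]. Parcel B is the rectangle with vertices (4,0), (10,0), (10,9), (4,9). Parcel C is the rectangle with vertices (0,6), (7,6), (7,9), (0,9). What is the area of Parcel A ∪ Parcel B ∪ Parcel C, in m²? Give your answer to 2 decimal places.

68.00

By inclusion–exclusion:
Individual areas: |Parcel A| = 18, |Parcel B| = 54, |Parcel C| = 21.
|Parcel A∩Parcel B|: x∈[6,8], y∈[1,9] → 2·8 = 16.
|Parcel A∩Parcel C|: x∈[6,7], y∈[6,9] → 1·3 = 3.
|Parcel B∩Parcel C|: x∈[4,7], y∈[6,9] → 3·3 = 9.
|Parcel A∩Parcel B∩Parcel C| = 3.
|Parcel A ∪ Parcel B ∪ Parcel C| = 93 − 28 + 3 = 68.00.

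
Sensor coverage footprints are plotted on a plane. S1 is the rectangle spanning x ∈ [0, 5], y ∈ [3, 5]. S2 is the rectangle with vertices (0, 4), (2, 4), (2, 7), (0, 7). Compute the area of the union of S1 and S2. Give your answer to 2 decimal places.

By inclusion–exclusion:
Individual areas: |S1| = 10, |S2| = 6.
|S1∩S2|: x∈[0,2], y∈[4,5] → 2·1 = 2.
|S1 ∪ S2| = 16 − 2 = 14.00.

14.00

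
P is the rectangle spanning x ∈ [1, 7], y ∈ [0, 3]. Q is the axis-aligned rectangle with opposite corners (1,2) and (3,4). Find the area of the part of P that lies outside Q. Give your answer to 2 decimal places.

16.00

|P∩Q|: x∈[1,3], y∈[2,3] → 2·1 = 2.
|P| = 18.
|P ∖ Q| = |P| − |P∩Q| = 18 − 2 = 16.00.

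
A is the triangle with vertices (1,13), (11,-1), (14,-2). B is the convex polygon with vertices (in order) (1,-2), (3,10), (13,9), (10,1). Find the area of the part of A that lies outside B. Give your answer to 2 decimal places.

6.50

|A| = 16, |A∩B| = 9.5026.
|A ∖ B| = |A| − |A∩B| = 16 − 9.5026 = 6.50.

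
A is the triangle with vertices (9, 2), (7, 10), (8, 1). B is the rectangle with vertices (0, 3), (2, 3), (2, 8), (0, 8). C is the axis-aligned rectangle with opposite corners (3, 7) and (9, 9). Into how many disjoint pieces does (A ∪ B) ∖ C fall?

3

(A ∪ B) ∖ C splits into 3 disjoint pieces (area 4.375, area 0.0694, area 10).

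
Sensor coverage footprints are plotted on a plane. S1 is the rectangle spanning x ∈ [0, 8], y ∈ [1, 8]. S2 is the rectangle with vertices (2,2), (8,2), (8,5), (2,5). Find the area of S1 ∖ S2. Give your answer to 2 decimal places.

|S1∩S2|: x∈[2,8], y∈[2,5] → 6·3 = 18.
|S1| = 56.
|S1 ∖ S2| = |S1| − |S1∩S2| = 56 − 18 = 38.00.

38.00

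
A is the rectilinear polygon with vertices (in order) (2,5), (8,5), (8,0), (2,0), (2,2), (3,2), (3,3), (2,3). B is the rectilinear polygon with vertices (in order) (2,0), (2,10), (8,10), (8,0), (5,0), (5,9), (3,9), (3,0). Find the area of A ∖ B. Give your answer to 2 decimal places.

10.00

|A| = 29, |A∩B| = 19.
|A ∖ B| = |A| − |A∩B| = 29 − 19 = 10.00.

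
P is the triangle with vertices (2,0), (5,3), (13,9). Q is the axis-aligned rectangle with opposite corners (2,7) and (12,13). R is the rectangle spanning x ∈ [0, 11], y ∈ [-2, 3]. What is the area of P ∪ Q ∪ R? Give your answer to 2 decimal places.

116.81

By inclusion–exclusion:
Individual areas: |P| = 3, |Q| = 60, |R| = 55.
|P∩Q| = 0.1881.
|P∩R| = 1.
|Q∩R| = 0 (no overlap).
|P∩Q∩R| = 0.
|P ∪ Q ∪ R| = 118 − 1.1881 + 0 = 116.81.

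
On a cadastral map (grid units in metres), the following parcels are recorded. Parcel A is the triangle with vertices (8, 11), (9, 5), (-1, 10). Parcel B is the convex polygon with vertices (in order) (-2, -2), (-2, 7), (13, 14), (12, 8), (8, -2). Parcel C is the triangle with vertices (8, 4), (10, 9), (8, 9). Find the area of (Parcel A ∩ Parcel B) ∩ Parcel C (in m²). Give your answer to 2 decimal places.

The region (Parcel A ∩ Parcel B) ∩ Parcel C is the polygon with vertices (8,5.5), (8,9), (8.333,9), (8.823,6.059), (8.5,5.25).
By the shoelace formula its area is 2.17.

2.17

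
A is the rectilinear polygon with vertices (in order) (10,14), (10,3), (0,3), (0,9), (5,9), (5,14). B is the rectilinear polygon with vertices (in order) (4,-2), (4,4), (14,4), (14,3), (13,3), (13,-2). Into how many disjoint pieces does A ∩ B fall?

1

A ∩ B is a single connected region.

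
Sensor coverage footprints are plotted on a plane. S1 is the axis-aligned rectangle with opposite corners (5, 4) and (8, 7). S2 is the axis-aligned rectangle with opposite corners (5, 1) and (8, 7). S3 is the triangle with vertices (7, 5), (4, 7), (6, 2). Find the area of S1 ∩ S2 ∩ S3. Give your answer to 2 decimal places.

The intersection is the polygon with vertices (5.2,4), (5,4.5), (5,6.333), (7,5), (6.667,4).
By the shoelace formula its area is 3.12.

3.12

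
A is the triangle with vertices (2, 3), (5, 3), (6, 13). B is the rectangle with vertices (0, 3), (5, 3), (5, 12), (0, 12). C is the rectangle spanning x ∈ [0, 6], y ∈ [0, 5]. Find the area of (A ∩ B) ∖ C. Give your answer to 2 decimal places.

|A ∩ B| = 11.25.
|(A ∩ B) ∩ C| = 5.2.
|(A ∩ B) ∖ C| = 11.25 − 5.2 = 6.05.

6.05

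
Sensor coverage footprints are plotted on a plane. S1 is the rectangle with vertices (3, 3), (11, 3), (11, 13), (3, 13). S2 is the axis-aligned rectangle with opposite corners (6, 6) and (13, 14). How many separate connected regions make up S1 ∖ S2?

1

S1 ∖ S2 is a single connected region.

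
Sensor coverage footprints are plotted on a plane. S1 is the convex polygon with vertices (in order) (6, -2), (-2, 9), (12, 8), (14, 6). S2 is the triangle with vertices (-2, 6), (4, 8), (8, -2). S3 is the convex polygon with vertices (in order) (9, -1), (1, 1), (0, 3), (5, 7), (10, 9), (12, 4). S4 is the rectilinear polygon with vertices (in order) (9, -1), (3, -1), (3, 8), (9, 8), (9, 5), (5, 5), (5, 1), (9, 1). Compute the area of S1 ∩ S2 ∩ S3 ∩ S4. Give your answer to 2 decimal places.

12.22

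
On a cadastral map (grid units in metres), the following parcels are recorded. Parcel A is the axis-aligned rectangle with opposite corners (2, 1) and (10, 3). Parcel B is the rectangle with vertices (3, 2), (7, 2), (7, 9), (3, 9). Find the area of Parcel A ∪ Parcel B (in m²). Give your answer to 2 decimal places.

By inclusion–exclusion:
Individual areas: |Parcel A| = 16, |Parcel B| = 28.
|Parcel A∩Parcel B|: x∈[3,7], y∈[2,3] → 4·1 = 4.
|Parcel A ∪ Parcel B| = 44 − 4 = 40.00.

40.00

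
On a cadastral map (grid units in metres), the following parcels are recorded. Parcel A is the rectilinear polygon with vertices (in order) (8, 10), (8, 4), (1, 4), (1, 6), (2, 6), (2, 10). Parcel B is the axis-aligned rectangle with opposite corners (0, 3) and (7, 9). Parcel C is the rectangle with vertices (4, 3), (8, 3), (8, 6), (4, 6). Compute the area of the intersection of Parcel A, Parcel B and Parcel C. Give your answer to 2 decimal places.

6.00

The intersection is the polygon with vertices (7,4), (4,4), (4,6), (7,6).
By the shoelace formula its area is 6.00.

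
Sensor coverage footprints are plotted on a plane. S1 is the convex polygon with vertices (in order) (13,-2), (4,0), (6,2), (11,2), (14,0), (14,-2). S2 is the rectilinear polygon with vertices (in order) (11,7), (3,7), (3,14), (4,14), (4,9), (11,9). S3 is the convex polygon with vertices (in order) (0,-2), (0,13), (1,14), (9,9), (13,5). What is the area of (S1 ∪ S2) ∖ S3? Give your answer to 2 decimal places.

|S1 ∪ S2| = 47.
|(S1 ∪ S2) ∩ S3| = 18.628.
|(S1 ∪ S2) ∖ S3| = 47 − 18.628 = 28.37.

28.37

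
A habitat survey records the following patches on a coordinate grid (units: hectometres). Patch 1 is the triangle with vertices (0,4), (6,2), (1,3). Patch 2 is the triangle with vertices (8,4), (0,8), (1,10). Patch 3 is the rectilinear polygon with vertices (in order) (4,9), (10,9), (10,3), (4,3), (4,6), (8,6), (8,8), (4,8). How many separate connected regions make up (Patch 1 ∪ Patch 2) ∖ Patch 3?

(Patch 1 ∪ Patch 2) ∖ Patch 3 splits into 2 disjoint pieces (area 2, area 8.3333).

2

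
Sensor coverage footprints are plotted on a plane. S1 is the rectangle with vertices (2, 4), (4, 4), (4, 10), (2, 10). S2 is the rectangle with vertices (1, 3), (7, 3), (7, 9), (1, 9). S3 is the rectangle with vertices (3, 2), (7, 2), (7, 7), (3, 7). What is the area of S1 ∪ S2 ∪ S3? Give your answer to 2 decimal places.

By inclusion–exclusion:
Individual areas: |S1| = 12, |S2| = 36, |S3| = 20.
|S1∩S2|: x∈[2,4], y∈[4,9] → 2·5 = 10.
|S1∩S3|: x∈[3,4], y∈[4,7] → 1·3 = 3.
|S2∩S3|: x∈[3,7], y∈[3,7] → 4·4 = 16.
|S1∩S2∩S3| = 3.
|S1 ∪ S2 ∪ S3| = 68 − 29 + 3 = 42.00.

42.00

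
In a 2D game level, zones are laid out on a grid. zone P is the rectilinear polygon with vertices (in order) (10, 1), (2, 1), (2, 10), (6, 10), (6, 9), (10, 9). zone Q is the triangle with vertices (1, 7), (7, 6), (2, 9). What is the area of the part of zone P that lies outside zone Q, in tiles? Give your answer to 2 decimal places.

|zone P| = 68, |zone P∩zone Q| = 5.4167.
|zone P ∖ zone Q| = |zone P| − |zone P∩zone Q| = 68 − 5.4167 = 62.58.

62.58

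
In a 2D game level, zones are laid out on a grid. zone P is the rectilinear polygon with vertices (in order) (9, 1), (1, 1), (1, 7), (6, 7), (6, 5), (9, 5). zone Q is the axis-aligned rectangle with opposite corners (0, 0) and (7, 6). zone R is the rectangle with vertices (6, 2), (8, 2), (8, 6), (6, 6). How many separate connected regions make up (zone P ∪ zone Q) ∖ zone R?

1

(zone P ∪ zone Q) ∖ zone R is a single connected region.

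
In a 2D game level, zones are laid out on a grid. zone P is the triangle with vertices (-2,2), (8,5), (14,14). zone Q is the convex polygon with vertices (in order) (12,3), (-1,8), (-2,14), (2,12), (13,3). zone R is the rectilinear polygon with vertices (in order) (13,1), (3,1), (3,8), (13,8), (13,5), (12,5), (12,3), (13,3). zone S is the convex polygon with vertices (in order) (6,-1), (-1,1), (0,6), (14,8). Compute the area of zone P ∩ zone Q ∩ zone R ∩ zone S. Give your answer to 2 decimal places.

The intersection is the polygon with vertices (3.627,6.22), (4.118,6.588), (7.946,7.135), (8.902,6.353), (8,5), (7.326,4.798).
By the shoelace formula its area is 7.06.

7.06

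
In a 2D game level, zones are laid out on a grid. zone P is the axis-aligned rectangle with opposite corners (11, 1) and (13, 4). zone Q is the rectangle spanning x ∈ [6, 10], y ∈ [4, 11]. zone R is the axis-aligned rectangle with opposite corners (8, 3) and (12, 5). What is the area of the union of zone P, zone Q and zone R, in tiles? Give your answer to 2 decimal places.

By inclusion–exclusion:
Individual areas: |zone P| = 6, |zone Q| = 28, |zone R| = 8.
|zone P∩zone Q| = 0 (no overlap).
|zone P∩zone R|: x∈[11,12], y∈[3,4] → 1·1 = 1.
|zone Q∩zone R|: x∈[8,10], y∈[4,5] → 2·1 = 2.
|zone P∩zone Q∩zone R| = 0.
|zone P ∪ zone Q ∪ zone R| = 42 − 3 + 0 = 39.00.

39.00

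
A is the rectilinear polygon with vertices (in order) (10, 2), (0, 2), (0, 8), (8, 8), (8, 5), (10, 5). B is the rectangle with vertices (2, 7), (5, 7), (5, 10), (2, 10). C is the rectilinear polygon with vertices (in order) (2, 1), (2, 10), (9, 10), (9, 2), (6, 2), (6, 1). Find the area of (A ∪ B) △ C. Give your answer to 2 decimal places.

|A ∪ B| = 60.
|(A ∪ B) ∩ C| = 45.
|(A ∪ B) △ C| = 60 + 60 − 90 = 30.00.

30.00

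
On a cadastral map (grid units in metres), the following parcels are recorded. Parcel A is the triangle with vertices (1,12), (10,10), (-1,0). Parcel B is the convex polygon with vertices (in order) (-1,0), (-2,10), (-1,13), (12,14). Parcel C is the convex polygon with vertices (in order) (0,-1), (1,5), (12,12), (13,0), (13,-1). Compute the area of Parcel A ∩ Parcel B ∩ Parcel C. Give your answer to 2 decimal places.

The intersection is the polygon with vertices (0.422,1.531), (1,5), (7.46,9.111).
By the shoelace formula its area is 10.02.

10.02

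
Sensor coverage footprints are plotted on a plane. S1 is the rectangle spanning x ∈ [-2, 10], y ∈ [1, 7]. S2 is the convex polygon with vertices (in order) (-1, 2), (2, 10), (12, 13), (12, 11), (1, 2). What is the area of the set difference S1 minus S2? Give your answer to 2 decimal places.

51.41

|S1| = 72, |S1∩S2| = 20.5903.
|S1 ∖ S2| = |S1| − |S1∩S2| = 72 − 20.5903 = 51.41.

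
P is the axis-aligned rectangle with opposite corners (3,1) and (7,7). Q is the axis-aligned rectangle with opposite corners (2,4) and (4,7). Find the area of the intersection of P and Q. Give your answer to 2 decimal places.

3.00

|P∩Q|: x∈[3,4], y∈[4,7] → 1·3 = 3.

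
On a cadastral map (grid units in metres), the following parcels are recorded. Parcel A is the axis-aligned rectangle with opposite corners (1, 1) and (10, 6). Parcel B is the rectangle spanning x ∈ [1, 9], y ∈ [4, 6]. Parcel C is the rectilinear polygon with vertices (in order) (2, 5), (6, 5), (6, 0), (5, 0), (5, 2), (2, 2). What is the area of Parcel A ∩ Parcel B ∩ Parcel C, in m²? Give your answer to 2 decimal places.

The intersection is the polygon with vertices (2,4), (2,5), (6,5), (6,4).
By the shoelace formula its area is 4.00.

4.00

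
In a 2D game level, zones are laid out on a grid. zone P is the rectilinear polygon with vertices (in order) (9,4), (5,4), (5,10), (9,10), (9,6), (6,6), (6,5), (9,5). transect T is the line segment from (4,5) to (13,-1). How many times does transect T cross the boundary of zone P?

2

The segment meets the boundary at (5.5,4), (5,4.333).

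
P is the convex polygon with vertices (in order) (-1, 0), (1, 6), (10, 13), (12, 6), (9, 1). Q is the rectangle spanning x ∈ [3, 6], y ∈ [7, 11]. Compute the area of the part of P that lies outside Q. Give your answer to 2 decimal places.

89.83

|P| = 95, |P∩Q| = 5.1667.
|P ∖ Q| = |P| − |P∩Q| = 95 − 5.1667 = 89.83.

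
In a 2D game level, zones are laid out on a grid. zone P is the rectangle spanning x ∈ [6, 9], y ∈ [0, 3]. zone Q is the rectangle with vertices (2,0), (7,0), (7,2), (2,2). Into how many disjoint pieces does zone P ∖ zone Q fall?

zone P ∖ zone Q is a single connected region.

1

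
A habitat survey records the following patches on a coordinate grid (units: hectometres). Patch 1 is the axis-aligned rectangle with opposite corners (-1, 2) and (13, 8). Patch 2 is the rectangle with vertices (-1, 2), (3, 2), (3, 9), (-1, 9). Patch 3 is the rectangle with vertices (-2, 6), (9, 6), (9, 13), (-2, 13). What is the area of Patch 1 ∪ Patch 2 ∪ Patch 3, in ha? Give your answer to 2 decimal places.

141.00

By inclusion–exclusion:
Individual areas: |Patch 1| = 84, |Patch 2| = 28, |Patch 3| = 77.
|Patch 1∩Patch 2|: x∈[-1,3], y∈[2,8] → 4·6 = 24.
|Patch 1∩Patch 3|: x∈[-1,9], y∈[6,8] → 10·2 = 20.
|Patch 2∩Patch 3|: x∈[-1,3], y∈[6,9] → 4·3 = 12.
|Patch 1∩Patch 2∩Patch 3| = 8.
|Patch 1 ∪ Patch 2 ∪ Patch 3| = 189 − 56 + 8 = 141.00.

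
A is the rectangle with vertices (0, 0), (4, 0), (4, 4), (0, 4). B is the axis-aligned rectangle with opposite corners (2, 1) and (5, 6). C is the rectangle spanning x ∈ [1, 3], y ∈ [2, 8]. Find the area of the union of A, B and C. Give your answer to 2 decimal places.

By inclusion–exclusion:
Individual areas: |A| = 16, |B| = 15, |C| = 12.
|A∩B|: x∈[2,4], y∈[1,4] → 2·3 = 6.
|A∩C|: x∈[1,3], y∈[2,4] → 2·2 = 4.
|B∩C|: x∈[2,3], y∈[2,6] → 1·4 = 4.
|A∩B∩C| = 2.
|A ∪ B ∪ C| = 43 − 14 + 2 = 31.00.

31.00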